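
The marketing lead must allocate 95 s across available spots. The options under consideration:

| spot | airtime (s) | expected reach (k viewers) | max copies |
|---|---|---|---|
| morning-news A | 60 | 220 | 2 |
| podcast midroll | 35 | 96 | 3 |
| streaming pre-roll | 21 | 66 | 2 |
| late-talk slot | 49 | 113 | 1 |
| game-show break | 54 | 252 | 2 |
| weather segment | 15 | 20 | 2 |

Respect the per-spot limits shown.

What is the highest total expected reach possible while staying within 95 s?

348

Ranking by ratio (expected reach/s): game-show break 4.67, morning-news A 3.67, streaming pre-roll 3.14.
The ratio heuristic lands on streaming pre-roll + game-show break + weather segment (338) but leaves 5 s idle.
The 36 s tied up in streaming pre-roll and weather segment is better spent on podcast midroll — total rises to 348 (89 s).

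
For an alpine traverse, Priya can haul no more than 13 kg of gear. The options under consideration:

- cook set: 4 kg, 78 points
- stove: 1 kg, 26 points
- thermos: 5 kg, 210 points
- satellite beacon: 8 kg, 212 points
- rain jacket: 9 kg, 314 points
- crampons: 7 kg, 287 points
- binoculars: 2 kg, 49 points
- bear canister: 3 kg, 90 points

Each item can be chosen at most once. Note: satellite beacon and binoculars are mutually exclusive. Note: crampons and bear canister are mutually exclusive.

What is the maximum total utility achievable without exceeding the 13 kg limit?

523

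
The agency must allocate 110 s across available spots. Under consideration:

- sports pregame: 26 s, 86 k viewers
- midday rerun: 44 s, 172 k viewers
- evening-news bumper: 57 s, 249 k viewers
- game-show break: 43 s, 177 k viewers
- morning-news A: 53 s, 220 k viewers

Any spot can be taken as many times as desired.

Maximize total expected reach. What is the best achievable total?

Evening-news bumper + morning-news A uses 110 of the 110 s and totals 469.
Every other selection either busts 110 s or fails to beat 469.

469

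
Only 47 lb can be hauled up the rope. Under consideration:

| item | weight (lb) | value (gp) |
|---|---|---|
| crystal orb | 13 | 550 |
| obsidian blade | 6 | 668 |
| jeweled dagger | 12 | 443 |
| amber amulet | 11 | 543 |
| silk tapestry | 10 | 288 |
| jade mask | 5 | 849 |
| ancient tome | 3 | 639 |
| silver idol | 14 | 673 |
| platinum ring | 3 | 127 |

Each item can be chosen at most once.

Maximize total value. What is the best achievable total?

3506

Greedy by ratio would take obsidian blade + amber amulet + jade mask + ancient tome + silver idol + platinum ring: 42 lb used, total 3499.
The 11 lb tied up in amber amulet is better spent on crystal orb — total rises to 3506 (44 lb).
Nothing else within 47 lb beats 3506.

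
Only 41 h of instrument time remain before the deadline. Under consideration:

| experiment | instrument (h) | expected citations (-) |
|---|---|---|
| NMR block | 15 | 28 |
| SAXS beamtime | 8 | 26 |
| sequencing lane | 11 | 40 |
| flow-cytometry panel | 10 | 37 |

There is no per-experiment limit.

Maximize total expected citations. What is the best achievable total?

Filling by ratio: 4×flow-cytometry panel for 148, with 1 h left unused.
Replace flow-cytometry panel with sequencing lane: the trade gains 3 net, giving 151 at 41 h.
Nothing else within 41 h beats 151.

151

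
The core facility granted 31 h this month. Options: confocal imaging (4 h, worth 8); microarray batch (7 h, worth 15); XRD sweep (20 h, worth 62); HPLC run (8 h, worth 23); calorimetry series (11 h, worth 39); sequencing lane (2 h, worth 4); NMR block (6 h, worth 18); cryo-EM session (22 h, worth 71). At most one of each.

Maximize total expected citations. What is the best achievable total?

101

Ranking by ratio (expected citations/h): calorimetry series 3.55, cryo-EM session 3.23, XRD sweep 3.10.
XRD sweep + calorimetry series uses 31 of the 31 h and totals 101.
No other feasible combination exceeds 101.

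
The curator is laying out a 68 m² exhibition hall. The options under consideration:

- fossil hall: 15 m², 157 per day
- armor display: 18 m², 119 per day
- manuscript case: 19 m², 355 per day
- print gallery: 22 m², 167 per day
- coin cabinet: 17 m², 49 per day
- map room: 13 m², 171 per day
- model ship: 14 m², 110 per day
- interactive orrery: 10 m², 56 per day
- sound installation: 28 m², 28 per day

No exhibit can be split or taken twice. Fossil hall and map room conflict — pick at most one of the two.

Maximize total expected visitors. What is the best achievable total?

Taking manuscript case + print gallery + map room + model ship: 68 m² used, 803 in expected visitors.
That's the maximum — no feasible swap from here does better than 803.

803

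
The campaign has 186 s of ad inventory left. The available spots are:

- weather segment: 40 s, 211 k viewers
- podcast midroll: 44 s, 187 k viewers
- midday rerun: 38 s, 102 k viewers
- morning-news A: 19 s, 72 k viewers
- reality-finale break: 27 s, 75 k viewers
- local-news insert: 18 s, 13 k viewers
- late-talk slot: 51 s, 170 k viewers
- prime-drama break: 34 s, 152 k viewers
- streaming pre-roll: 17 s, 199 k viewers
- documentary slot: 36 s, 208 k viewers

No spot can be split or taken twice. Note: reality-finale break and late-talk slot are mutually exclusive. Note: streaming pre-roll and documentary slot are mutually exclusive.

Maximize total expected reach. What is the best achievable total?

919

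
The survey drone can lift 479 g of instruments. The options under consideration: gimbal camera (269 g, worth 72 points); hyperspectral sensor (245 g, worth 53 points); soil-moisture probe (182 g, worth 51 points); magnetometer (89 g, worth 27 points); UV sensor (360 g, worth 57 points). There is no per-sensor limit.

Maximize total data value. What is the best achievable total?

By data value per g: magnetometer 0.30, soil-moisture probe 0.28, gimbal camera 0.27 lead.
Best packing: 5×magnetometer — 445 g, 135 total.

135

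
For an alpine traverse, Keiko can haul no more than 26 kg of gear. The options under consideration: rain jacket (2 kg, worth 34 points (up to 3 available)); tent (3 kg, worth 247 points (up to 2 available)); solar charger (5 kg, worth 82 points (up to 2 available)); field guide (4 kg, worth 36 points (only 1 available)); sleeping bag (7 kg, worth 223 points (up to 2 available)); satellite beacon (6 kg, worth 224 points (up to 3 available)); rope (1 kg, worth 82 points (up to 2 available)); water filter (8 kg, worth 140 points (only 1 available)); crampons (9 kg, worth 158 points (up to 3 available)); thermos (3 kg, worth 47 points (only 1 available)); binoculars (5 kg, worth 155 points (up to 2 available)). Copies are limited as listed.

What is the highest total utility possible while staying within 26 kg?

1330

Taking 2×tent + 3×satellite beacon + 2×rope: 26 kg used, 1330 in utility.
Nothing else within 26 kg beats 1330.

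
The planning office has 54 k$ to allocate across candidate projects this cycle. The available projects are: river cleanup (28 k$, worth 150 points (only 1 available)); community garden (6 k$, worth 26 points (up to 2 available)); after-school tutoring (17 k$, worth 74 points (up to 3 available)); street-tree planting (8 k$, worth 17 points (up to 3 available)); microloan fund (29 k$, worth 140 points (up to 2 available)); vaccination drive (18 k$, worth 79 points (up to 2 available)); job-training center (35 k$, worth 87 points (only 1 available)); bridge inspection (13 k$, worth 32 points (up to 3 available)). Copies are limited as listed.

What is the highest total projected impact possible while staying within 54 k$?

255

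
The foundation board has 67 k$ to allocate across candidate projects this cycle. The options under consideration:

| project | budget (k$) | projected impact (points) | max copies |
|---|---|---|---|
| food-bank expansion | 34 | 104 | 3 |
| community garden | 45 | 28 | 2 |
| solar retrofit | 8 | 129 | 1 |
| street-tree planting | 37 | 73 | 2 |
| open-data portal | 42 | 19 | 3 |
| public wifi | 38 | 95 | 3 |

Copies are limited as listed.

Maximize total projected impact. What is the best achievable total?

Taking food-bank expansion + solar retrofit: 42 k$ used, 233 in projected impact.
No other feasible combination exceeds 233.

233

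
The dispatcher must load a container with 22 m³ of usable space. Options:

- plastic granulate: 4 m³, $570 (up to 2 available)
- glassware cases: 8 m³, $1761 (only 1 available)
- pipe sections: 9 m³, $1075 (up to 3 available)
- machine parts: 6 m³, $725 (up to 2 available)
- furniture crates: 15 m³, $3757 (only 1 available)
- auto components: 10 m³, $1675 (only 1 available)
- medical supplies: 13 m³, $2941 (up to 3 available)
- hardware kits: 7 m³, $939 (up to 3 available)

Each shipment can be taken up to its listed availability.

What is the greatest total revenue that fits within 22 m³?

4702

Ranking by ratio (revenue/m³): furniture crates 250.47, medical supplies 226.23, glassware cases 220.12.
Greedy by ratio would take plastic granulate + furniture crates: 19 m³ used, total 4327.
The 19 m³ tied up in plastic granulate and furniture crates is better spent on glassware cases + medical supplies — total rises to 4702 (21 m³).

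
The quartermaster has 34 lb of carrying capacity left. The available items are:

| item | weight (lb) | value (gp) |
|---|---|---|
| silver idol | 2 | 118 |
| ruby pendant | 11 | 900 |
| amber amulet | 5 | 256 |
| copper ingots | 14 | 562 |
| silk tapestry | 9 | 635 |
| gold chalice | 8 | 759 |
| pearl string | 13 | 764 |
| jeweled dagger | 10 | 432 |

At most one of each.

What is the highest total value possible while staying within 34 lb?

2550

Greedy by ratio would take silver idol + ruby pendant + silk tapestry + gold chalice: 30 lb used, total 2412.
Replace silver idol with amber amulet: the trade gains 138 net, giving 2550 at 33 lb.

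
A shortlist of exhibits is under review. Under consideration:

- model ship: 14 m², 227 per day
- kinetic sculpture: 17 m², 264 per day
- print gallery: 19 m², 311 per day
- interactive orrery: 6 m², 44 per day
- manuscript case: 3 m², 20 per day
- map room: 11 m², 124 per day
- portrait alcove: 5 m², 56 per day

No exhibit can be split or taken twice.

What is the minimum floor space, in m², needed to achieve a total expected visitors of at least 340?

Minimise m² subject to total expected visitors ≥ 340.
Taking print gallery + portrait alcove gives 367 (≥ 340) for 24 m².
Below 24 m² the best achievable stays under 340.

24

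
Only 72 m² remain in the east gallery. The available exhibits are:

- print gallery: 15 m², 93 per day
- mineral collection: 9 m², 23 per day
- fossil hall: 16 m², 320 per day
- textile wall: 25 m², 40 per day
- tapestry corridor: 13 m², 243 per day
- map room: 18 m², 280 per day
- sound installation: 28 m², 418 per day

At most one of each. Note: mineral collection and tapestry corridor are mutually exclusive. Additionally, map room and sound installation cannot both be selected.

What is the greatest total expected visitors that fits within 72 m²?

Taking print gallery + fossil hall + tapestry corridor + sound installation: 72 m² used, 1074 in expected visitors.

1074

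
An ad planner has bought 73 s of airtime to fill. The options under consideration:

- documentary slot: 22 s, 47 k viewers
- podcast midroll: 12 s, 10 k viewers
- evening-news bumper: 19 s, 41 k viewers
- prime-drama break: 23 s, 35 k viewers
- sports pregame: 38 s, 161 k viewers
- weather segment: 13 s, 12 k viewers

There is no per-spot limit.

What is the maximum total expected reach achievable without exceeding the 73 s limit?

Filling by ratio: evening-news bumper + sports pregame + weather segment for 214, with 3 s left unused.
Replace evening-news bumper with documentary slot: the trade gains 6 net, giving 220 at 73 s.

220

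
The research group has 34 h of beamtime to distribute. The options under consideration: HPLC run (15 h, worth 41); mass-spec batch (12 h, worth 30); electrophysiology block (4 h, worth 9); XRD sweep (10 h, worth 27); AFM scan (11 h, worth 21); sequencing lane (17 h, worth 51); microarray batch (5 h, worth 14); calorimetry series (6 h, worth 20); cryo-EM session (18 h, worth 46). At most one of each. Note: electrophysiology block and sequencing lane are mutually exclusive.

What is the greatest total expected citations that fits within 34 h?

XRD sweep + sequencing lane + calorimetry series uses 33 of the 34 h and totals 98.
Next best is mass-spec batch + sequencing lane + microarray batch at 95 (34 h) — short by 3.

98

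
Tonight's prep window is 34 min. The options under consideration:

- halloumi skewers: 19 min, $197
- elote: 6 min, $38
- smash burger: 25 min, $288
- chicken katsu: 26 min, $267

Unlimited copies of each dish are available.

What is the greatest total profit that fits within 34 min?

326

Taking elote + smash burger: 31 min used, 326 in profit.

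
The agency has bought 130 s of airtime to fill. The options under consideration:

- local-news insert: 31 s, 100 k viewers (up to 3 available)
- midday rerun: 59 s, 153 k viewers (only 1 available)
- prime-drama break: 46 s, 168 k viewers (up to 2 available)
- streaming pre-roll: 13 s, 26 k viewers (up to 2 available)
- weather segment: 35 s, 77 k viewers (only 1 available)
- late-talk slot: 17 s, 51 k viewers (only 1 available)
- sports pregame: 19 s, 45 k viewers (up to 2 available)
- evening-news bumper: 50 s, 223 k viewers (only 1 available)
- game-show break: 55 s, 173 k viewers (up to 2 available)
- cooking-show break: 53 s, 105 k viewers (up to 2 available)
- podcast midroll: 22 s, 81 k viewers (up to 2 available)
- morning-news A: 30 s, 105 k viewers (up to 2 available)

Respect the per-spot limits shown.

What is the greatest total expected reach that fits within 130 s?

496

A density-first pass picks evening-news bumper + 2×podcast midroll + morning-news A — 490 at 124 s.
Replace 2×podcast midroll with prime-drama break: the trade gains 6 net, giving 496 at 126 s.
Every other selection either busts 130 s or exceeds an availability limit or fails to beat 496.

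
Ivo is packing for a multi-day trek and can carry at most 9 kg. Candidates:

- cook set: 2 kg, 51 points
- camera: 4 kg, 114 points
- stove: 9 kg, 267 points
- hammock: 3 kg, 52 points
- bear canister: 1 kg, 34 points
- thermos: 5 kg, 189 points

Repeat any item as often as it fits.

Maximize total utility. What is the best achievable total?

Best packing: 4×bear canister + thermos — 9 kg, 325 total.
Every other selection either busts 9 kg or fails to beat 325.

325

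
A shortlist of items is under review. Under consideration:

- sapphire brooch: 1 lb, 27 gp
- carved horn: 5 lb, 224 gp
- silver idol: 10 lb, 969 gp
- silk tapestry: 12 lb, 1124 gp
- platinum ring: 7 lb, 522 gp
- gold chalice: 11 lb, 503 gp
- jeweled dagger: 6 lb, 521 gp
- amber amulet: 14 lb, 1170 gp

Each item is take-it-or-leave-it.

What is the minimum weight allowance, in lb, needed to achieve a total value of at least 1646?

19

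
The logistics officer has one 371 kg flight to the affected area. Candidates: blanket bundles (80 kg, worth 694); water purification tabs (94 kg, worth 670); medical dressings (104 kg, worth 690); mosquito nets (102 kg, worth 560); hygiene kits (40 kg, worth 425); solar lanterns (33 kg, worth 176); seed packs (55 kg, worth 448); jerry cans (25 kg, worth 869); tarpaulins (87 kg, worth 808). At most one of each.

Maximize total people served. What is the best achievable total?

Density check — jerry cans 34.76, hygiene kits 10.62, tarpaulins 9.29 are the best per kg.
Greedy by ratio would take blanket bundles + hygiene kits + solar lanterns + seed packs + jerry cans + tarpaulins: 320 kg used, total 3420.
The 55 kg tied up in seed packs is better spent on medical dressings — total rises to 3662 (369 kg).
That's the maximum — no swap from here does better than 3662.

3662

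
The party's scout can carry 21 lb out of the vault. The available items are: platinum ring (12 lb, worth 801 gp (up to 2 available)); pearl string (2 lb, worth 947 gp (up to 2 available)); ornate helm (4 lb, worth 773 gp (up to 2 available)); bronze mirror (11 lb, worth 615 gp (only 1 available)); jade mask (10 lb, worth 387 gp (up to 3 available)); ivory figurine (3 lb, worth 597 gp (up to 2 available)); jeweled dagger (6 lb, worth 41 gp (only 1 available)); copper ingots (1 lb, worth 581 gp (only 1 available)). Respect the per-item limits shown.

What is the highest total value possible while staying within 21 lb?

Taking 2×pearl string + 2×ornate helm + 2×ivory figurine + copper ingots: 19 lb used, 5215 in value.
Nothing else within 21 lb beats 5215.

5215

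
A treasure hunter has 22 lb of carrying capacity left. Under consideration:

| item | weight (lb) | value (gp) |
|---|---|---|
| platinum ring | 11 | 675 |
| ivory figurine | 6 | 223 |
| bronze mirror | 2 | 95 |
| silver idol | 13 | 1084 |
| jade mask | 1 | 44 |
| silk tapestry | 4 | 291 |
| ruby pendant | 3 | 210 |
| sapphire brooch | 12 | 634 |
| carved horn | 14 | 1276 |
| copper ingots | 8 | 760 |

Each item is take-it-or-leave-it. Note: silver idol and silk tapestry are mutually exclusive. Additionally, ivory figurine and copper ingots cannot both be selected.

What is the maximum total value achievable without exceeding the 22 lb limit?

2036

The ratio ordering already packs tightly: carved horn + copper ingots, 22 lb, 2036.
No other feasible combination exceeds 2036.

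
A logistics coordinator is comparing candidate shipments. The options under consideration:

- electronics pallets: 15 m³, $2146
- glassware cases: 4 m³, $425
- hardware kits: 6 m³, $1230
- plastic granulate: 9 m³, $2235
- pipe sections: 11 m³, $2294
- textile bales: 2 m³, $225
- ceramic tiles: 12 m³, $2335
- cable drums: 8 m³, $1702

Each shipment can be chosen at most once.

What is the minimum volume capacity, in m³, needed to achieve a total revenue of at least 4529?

20

Need the lightest bundle worth ≥ 4529.
plastic granulate + pipe sections: 4529 revenue at 20 m³.
Below 20 m³ the best achievable stays under 4529.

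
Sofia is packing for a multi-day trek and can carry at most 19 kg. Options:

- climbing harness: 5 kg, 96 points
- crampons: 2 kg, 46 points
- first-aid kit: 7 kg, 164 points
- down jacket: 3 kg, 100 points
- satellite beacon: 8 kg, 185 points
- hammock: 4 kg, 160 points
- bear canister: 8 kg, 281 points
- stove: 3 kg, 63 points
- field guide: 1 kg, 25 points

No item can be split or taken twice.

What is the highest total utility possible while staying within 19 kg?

629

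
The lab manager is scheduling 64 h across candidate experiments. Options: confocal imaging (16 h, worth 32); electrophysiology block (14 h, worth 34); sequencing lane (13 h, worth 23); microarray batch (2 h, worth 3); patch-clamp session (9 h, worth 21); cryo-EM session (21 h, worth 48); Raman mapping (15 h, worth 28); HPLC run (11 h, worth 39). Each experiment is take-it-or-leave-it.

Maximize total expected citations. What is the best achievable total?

Taking the top-ratio experiments first gives electrophysiology block + microarray batch + patch-clamp session + cryo-EM session + HPLC run for 145 (57 h).
The 9 h tied up in patch-clamp session is better spent on confocal imaging — total rises to 156 (64 h).

156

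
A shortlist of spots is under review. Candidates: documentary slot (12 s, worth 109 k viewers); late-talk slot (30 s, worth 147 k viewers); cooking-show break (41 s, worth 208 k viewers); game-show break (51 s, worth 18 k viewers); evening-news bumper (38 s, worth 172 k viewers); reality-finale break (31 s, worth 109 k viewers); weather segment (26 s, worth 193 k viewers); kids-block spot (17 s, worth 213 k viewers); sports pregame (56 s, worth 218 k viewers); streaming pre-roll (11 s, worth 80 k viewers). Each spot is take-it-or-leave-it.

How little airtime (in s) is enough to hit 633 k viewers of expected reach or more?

Look for the lowest-airtime combination reaching 633.
late-talk slot + weather segment + kids-block spot + streaming pre-roll reaches 633 using 84 s.
Below 84 s the best achievable stays under 633.

84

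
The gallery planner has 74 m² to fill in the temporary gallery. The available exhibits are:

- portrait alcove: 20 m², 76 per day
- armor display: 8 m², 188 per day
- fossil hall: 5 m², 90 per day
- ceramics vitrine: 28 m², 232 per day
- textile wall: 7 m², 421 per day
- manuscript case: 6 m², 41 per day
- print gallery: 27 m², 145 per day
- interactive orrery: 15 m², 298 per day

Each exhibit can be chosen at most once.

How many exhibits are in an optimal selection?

The maximum expected visitors within 74 m² is 1270.
For example armor display + fossil hall + ceramics vitrine + textile wall + manuscript case + interactive orrery achieves it, using 69 m².
Every optimal selection uses 6 exhibits.

6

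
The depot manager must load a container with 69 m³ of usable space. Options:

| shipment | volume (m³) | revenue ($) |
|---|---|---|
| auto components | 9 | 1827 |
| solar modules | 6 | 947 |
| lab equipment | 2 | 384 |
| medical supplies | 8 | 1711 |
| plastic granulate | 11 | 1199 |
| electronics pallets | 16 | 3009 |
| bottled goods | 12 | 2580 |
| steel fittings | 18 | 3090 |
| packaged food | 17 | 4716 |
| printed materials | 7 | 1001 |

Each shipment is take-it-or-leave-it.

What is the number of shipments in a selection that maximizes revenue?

Optimal total is 14844.
For example auto components + medical supplies + electronics pallets + bottled goods + packaged food + printed materials achieves it, using 69 m³.
Any selection reaching 14844 contains exactly 6 shipments.

6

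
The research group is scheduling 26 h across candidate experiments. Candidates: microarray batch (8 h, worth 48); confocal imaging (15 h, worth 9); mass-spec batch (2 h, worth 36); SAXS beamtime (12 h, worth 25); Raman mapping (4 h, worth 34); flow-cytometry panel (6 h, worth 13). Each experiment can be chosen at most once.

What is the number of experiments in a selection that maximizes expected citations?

4

Optimal total is 143.
microarray batch + mass-spec batch + SAXS beamtime + Raman mapping hits 143 at 26 h.
All optima have 4 experiments.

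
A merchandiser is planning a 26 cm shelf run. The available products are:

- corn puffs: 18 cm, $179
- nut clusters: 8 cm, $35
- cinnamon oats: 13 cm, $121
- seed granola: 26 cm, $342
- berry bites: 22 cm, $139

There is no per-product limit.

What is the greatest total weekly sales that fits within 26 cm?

Seed granola uses 26 of the 26 cm and totals 342.
Nothing else within 26 cm beats 342.

342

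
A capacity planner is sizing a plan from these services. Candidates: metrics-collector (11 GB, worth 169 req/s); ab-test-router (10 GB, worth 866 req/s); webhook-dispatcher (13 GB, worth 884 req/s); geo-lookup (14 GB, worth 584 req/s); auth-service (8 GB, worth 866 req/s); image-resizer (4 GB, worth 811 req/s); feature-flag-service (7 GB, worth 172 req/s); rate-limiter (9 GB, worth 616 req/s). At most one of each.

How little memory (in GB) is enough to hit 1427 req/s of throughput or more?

Need the lightest bundle worth ≥ 1427.
Taking auth-service + image-resizer gives 1677 (≥ 1427) for 12 GB.
Any bundle with less than 12 GB falls short of 1427.

12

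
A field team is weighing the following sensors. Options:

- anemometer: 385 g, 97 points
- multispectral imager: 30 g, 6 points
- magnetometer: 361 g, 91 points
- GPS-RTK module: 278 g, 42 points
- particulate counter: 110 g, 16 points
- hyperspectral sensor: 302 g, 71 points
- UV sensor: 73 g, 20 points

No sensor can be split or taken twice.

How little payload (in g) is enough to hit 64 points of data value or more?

302

Look for the lowest-payload combination reaching 64.
hyperspectral sensor reaches 71 using 302 g.
No combination under 302 g hits 64.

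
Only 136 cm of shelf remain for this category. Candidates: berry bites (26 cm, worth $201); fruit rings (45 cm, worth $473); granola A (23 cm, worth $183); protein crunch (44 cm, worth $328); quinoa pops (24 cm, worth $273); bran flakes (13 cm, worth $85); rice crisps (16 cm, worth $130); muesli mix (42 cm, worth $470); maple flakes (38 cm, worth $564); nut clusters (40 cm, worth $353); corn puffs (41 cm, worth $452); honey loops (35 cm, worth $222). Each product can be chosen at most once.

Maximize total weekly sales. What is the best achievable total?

Density check — maple flakes 14.84, quinoa pops 11.38, muesli mix 11.19, corn puffs 11.02 are the best per cm.
Taking the top-ratio products first gives quinoa pops + bran flakes + rice crisps + muesli mix + maple flakes for 1522 (133 cm).
Dropping quinoa pops and rice crisps frees 40 cm; slotting in corn puffs (41 cm) lifts the total to 1571 at 134 cm.
Next best is fruit rings + quinoa pops + bran flakes + rice crisps + maple flakes at 1525 (136 cm) — short by 46.

1571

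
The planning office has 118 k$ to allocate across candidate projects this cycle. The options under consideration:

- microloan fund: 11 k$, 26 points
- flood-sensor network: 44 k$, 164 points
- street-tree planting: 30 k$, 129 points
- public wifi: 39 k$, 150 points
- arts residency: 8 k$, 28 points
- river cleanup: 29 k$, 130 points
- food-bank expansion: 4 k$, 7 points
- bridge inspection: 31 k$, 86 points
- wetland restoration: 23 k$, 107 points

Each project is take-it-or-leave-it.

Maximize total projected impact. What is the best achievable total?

463

By projected impact per k$: wetland restoration 4.65, river cleanup 4.48, street-tree planting 4.30, public wifi 3.85 lead.
The ratio heuristic lands on microloan fund + street-tree planting + arts residency + river cleanup + food-bank expansion + wetland restoration (427) but leaves 13 k$ idle.
The 27 k$ tied up in food-bank expansion and wetland restoration is better spent on public wifi — total rises to 463 (117 k$).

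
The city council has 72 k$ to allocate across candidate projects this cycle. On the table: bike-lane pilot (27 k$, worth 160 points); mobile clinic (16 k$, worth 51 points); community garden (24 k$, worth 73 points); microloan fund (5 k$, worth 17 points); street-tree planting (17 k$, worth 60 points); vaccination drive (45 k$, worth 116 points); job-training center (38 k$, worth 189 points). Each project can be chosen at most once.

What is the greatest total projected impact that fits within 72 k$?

366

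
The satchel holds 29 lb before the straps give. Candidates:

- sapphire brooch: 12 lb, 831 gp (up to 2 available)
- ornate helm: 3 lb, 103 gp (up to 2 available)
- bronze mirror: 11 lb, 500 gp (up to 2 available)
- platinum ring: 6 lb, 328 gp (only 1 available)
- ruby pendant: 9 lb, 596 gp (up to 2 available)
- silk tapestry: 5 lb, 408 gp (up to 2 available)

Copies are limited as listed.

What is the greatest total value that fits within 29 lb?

2070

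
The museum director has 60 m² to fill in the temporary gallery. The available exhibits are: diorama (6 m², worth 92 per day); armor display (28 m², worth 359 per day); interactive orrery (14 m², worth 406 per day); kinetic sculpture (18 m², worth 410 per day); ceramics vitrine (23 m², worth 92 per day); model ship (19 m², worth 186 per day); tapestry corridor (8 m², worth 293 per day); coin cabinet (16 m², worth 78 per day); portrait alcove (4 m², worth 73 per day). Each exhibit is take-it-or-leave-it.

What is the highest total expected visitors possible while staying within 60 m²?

1295

A density-first pass picks diorama + interactive orrery + kinetic sculpture + tapestry corridor + portrait alcove — 1274 at 50 m².
Replace diorama and portrait alcove with model ship: the trade gains 21 net, giving 1295 at 59 m².
An exhaustive check of the 512 subsets confirms 1295.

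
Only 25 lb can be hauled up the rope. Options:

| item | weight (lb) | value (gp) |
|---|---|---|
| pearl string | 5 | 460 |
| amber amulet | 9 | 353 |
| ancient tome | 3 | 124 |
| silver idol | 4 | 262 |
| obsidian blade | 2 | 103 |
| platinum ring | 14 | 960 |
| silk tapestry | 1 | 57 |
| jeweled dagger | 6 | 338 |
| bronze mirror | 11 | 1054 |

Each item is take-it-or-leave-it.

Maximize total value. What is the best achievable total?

2014

Taking the top-ratio items first gives pearl string + silver idol + obsidian blade + silk tapestry + bronze mirror for 1936 (23 lb).
Reworking the packing: platinum ring + bronze mirror uses 25 lb and improves the total to 2014.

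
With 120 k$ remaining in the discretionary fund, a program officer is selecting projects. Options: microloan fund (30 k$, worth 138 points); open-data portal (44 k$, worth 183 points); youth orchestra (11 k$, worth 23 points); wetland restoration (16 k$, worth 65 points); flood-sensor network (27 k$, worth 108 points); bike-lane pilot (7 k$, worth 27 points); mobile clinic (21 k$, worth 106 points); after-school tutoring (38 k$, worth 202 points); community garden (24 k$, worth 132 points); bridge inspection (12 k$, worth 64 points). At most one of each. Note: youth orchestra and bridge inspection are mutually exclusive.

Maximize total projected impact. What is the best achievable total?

Ranking by ratio (projected impact/k$): community garden 5.50, bridge inspection 5.33, after-school tutoring 5.32, mobile clinic 5.05.
The ratio heuristic lands on wetland restoration + bike-lane pilot + mobile clinic + after-school tutoring + community garden + bridge inspection (596) but leaves 2 k$ idle.
Dropping wetland restoration and bridge inspection frees 28 k$; slotting in microloan fund (30 k$) lifts the total to 605 at 120 k$.
An exhaustive check of the 1024 subsets confirms 605.

605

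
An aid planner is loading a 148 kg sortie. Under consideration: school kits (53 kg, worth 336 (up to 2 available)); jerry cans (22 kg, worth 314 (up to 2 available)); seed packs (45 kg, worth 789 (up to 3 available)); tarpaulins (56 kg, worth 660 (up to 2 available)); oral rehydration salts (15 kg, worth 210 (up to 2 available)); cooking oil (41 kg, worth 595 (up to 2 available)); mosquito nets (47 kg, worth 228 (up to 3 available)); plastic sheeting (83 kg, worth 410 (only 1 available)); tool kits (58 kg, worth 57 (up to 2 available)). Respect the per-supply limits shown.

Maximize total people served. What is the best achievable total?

2383

Ranking by ratio (people served/kg): seed packs 17.53, cooking oil 14.51, jerry cans 14.27.
Taking the top-ratio supplies first gives 3×seed packs for 2367 (135 kg).
Dropping seed packs frees 45 kg; slotting in oral rehydration salts + cooking oil (56 kg) lifts the total to 2383 at 146 kg.
No other feasible combination exceeds 2383.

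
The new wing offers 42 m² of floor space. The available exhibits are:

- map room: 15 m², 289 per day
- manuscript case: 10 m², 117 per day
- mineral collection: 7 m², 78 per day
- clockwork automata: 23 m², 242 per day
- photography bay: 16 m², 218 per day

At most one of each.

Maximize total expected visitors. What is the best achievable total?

624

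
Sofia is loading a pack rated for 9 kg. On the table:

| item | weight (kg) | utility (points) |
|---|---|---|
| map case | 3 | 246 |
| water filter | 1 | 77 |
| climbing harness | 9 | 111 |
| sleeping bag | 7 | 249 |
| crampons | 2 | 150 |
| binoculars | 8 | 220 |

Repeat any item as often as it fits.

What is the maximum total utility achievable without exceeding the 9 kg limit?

738

Density check — map case 82.00, water filter 77.00, crampons 75.00 are the best per kg.
Best packing: 3×map case — 9 kg, 738 total.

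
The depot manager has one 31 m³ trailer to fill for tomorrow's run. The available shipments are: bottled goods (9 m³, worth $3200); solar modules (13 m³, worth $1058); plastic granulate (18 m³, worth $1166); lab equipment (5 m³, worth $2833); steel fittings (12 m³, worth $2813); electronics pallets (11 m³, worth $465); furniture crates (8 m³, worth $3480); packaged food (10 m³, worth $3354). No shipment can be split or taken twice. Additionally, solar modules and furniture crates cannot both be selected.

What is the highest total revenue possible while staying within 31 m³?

10034

Filling by ratio: bottled goods + lab equipment + furniture crates for 9513, with 9 m³ left unused.
Dropping lab equipment frees 5 m³; slotting in packaged food (10 m³) lifts the total to 10034 at 27 m³.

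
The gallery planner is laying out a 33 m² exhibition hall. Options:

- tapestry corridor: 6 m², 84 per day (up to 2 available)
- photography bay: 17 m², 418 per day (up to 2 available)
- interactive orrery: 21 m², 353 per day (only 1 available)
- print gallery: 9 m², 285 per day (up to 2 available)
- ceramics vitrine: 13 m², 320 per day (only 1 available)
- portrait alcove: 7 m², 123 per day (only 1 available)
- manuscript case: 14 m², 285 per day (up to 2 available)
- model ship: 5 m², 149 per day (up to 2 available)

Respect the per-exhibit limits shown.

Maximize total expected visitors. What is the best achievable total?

903

A density-first pass picks 2×print gallery + 2×model ship — 868 at 28 m².
Replace print gallery with ceramics vitrine: the trade gains 35 net, giving 903 at 32 m².
No other feasible combination exceeds 903.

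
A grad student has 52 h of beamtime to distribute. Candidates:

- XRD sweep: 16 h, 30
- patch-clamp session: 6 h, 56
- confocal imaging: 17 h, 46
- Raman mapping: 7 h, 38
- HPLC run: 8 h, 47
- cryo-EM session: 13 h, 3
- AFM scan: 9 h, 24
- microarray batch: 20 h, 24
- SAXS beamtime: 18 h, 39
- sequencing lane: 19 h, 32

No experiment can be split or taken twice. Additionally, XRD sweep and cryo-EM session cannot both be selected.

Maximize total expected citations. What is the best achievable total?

211

Best packing: patch-clamp session + confocal imaging + Raman mapping + HPLC run + AFM scan — 47 h, 211 total.
Nothing else feasible within 52 h beats 211.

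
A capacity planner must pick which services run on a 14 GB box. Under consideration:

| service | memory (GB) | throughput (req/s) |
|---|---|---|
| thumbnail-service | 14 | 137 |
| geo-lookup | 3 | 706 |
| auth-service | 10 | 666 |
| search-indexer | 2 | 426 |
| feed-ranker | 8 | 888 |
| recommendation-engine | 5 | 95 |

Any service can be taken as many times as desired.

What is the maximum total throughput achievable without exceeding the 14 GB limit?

Best packing: 4×geo-lookup + search-indexer — 14 GB, 3250 total.
No other feasible combination exceeds 3250.

3250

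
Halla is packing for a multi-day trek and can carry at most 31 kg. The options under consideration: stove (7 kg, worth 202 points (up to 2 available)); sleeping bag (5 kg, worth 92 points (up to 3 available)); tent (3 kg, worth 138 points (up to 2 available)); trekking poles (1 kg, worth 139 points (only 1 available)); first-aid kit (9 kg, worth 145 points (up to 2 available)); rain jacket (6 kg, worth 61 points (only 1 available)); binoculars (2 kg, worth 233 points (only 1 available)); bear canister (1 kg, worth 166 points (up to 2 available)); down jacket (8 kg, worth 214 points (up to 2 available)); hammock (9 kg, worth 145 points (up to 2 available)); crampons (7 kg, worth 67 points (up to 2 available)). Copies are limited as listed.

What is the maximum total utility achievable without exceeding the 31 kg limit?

Density check — bear canister 166.00, trekking poles 139.00, binoculars 116.50 are the best per kg.
Filling by ratio: 2×stove + sleeping bag + 2×tent + trekking poles + binoculars + 2×bear canister for 1476, with 1 kg left unused.
The 7 kg tied up in stove is better spent on down jacket — total rises to 1488 (31 kg).
Nothing else within 31 kg beats 1488.

1488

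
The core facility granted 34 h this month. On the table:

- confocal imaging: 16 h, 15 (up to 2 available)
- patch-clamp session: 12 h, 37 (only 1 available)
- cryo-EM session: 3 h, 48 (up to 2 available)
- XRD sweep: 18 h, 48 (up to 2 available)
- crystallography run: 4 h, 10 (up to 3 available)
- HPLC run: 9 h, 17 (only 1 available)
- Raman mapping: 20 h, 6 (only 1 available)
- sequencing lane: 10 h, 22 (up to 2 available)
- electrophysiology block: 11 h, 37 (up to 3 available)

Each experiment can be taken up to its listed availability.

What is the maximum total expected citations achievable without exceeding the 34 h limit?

180

Taking 2×cryo-EM session + crystallography run + 2×electrophysiology block: 32 h used, 180 in expected citations.
Every other selection either busts 34 h or exceeds an availability limit or fails to beat 180.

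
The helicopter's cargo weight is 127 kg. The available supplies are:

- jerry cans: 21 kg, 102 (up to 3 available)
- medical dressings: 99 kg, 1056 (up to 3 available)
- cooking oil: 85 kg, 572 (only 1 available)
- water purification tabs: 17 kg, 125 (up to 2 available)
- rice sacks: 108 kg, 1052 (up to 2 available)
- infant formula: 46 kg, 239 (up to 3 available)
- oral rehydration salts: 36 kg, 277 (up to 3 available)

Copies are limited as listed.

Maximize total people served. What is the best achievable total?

1181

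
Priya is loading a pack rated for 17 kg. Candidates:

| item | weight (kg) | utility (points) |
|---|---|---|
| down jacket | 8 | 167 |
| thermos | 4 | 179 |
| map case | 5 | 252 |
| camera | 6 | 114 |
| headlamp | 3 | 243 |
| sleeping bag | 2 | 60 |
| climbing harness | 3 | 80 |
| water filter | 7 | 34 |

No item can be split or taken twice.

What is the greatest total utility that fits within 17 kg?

814

The ratio ordering already packs tightly: thermos + map case + headlamp + sleeping bag + climbing harness, 17 kg, 814.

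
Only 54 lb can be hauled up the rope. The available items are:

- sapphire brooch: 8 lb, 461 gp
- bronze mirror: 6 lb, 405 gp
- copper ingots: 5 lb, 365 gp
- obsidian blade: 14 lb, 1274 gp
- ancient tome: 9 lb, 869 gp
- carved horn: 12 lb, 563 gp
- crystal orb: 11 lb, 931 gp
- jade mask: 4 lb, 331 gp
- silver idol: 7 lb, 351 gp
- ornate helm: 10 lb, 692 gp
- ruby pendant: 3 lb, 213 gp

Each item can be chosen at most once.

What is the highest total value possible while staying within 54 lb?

The ratio heuristic lands on bronze mirror + copper ingots + obsidian blade + ancient tome + crystal orb + jade mask + ruby pendant (4388) but leaves 2 lb idle.
Replace copper ingots and ruby pendant with ornate helm: the trade gains 114 net, giving 4502 at 54 lb.
The closest alternative, copper ingots + obsidian blade + ancient tome + crystal orb + jade mask + ornate helm, reaches only 4462.

4502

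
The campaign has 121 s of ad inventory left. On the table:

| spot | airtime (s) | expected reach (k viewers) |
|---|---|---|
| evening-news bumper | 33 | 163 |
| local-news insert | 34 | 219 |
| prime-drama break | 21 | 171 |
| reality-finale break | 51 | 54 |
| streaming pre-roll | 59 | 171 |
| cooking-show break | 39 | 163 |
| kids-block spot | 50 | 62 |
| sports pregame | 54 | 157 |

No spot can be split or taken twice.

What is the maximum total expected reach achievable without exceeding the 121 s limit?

561

A density-first pass picks evening-news bumper + local-news insert + prime-drama break — 553 at 88 s.
The 33 s tied up in evening-news bumper is better spent on streaming pre-roll — total rises to 561 (114 s).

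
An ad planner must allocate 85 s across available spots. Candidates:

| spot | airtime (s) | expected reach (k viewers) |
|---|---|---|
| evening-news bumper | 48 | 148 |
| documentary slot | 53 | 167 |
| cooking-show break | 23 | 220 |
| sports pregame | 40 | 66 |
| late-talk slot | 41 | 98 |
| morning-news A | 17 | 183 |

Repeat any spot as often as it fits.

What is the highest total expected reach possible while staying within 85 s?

915

Ranking by ratio (expected reach/s): morning-news A 10.76, cooking-show break 9.57, documentary slot 3.15.
The ratio ordering already packs tightly: 5×morning-news A, 85 s, 915.
No other feasible combination exceeds 915.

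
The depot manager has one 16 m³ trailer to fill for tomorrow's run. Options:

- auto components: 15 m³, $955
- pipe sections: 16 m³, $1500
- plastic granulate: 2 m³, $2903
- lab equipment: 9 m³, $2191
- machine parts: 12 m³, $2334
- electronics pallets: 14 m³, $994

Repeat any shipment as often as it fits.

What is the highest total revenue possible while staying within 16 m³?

23224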